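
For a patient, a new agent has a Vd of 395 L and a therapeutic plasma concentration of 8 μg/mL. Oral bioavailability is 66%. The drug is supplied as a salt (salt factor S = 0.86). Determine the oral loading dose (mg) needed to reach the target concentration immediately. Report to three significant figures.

5570 mg

LD = Vd × C / F / S = 395.0 × 8.000 / 0.66 / 0.86 = 5567 mg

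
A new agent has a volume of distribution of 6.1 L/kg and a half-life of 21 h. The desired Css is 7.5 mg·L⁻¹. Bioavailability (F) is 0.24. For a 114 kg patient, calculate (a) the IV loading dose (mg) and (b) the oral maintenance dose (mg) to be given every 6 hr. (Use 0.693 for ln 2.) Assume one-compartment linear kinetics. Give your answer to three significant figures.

Vd = 6.1 L/kg × 114 kg = 695.4 L
LD = Vd × C = 695.4 × 7.5 = 5216 mg
CL = 0.693 × Vd / t½ = 0.693 × 695.4 / 21 = 22.95 L/h
D = CL × Css × τ / F = 22.95 × 7.5 × 6 / 0.24 = 4303 mg

(a) 5220 mg; (b) 4300 mg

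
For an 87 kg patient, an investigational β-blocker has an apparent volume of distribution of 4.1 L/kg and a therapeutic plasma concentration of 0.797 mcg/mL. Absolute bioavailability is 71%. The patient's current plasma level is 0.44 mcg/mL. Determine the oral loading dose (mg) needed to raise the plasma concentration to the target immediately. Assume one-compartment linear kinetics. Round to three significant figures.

179 mg

Vd(total) = 87 kg × 4.1 L/kg = 356.7 L
Concentration deficit ΔC = 0.797 − 0.44 = 0.3570 mg/L
LD = Vd × ΔC / F = 356.7 × 0.3570 / 0.71 = 179.4 mg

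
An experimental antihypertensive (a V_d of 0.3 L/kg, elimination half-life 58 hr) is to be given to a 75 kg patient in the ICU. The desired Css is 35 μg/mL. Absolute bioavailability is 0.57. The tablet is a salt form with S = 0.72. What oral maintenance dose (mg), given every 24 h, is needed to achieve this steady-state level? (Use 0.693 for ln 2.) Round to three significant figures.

550 mg

Vd = 0.3 L/kg × 75 kg = 22.50 L
CL = 0.693 × Vd / t½ = 0.693 × 22.50 / 58 = 0.2688 L/h
D = CL × Css × τ / F / S = 0.2688 × 35 × 24 / 0.57 / 0.72 = 550.2 mg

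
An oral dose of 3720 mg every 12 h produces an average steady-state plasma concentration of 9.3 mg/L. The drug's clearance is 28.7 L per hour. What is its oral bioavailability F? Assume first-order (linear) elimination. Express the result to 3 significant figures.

0.861

F·D/τ = CL·Css at steady state → F = CL·Css·τ / D.
F = 28.7 × 9.3 × 12 / 3720 = 0.861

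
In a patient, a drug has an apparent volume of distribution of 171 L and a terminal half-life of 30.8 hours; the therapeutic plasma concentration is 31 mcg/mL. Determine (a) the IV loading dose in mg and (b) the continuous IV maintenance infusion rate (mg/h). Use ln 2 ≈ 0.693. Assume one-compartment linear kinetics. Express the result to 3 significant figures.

LD = Vd × C = 171.0 × 31 = 5301 mg
CL = 0.693 × Vd / t½ = 0.693 × 171.0 / 30.8 = 3.848 L/h
Infusion rate = CL × Css = 3.848 × 31 = 119.3 mg/h

(a) 5300 mg; (b) 119 mg/h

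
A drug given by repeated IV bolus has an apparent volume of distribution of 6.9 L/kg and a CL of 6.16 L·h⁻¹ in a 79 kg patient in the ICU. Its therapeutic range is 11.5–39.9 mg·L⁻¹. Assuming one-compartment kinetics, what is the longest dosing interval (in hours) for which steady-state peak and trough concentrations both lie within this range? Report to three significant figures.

110 h

Total Vd = 6.9 × 79 = 545.1 L
k = CL / Vd = 6.160 / 545.1 = 0.01130 h⁻¹
Between IV bolus doses, concentration decays as C = C₀·e^(−kτ), so C_peak/C_trough = e^(kτ).
τ_max = ln(C_peak/C_trough) / k = ln(39.9/11.5) / 0.01130 = 1.244 / 0.01130 = 110.1 h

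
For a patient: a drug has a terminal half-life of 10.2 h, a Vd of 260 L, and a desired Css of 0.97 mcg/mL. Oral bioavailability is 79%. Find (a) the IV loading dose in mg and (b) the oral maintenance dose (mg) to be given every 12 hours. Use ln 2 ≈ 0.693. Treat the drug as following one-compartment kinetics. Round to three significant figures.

LD = Vd × C = 260.0 × 0.97 = 252.2 mg
CL = 0.693 × Vd / t½ = 0.693 × 260.0 / 10.2 = 17.66 L/h
D = CL × Css × τ / F = 17.66 × 0.97 × 12 / 0.79 = 260.2 mg

(a) 252 mg; (b) 260 mg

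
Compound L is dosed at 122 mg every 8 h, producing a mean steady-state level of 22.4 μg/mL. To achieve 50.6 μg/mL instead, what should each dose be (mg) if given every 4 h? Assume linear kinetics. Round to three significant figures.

For first-order elimination, Css ∝ F·D/(CL·τ); F and CL are unchanged, so Css ∝ D/τ.
D₂ = D₁ × (Css,target / Css,current) × (τ₂/τ₁) = 122 × (50.6/22.4) × (4/8) = 137.8 mg

138 mg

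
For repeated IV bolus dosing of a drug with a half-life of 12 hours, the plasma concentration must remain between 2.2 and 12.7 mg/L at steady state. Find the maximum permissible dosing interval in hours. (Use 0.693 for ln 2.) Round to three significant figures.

k = 0.693 / t½ = 0.693 / 12 = 0.05775 h⁻¹
Between IV bolus doses, concentration decays as C = C₀·e^(−kτ), so C_peak/C_trough = e^(kτ).
τ_max = ln(C_peak/C_trough) / k = ln(12.7/2.2) / 0.05775 = 1.753 / 0.05775 = 30.35 h

30.4 h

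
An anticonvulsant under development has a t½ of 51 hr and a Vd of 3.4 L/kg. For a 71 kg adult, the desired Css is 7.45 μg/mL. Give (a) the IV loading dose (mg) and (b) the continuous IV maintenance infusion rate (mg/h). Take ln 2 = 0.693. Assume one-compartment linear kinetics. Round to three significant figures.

(a) 1800 mg; (b) 24.4 mg/h

Vd(total) = 71 kg × 3.4 L/kg = 241.4 L
LD = Vd × C = 241.4 × 7.45 = 1798 mg
CL = 0.693 × Vd / t½ = 0.693 × 241.4 / 51 = 3.280 L/h
Infusion rate = CL × Css = 3.280 × 7.45 = 24.44 mg/h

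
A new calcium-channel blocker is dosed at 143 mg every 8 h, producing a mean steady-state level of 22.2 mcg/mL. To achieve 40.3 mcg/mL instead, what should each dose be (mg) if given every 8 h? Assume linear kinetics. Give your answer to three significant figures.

For first-order elimination, Css ∝ F·D/(CL·τ); F and CL are unchanged, so Css ∝ D/τ.
D₂ = D₁ × (Css,target / Css,current) = 143 × 40.3/22.2 = 259.6 mg

260 mg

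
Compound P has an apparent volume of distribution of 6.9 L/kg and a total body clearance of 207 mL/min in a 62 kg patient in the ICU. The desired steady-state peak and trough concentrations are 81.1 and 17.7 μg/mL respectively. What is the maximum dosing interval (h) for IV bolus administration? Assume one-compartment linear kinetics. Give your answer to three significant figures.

Vd = 6.9 L/kg × 62 kg = 427.8 L
CL = 207 mL/min = 207 × 0.06 = 12.42 L/h
k = CL / Vd = 12.42 / 427.8 = 0.02903 h⁻¹
Between IV bolus doses, concentration decays as C = C₀·e^(−kτ), so C_peak/C_trough = e^(kτ).
τ_max = ln(C_peak/C_trough) / k = ln(81.1/17.7) / 0.02903 = 1.522 / 0.02903 = 52.43 h

52.4 h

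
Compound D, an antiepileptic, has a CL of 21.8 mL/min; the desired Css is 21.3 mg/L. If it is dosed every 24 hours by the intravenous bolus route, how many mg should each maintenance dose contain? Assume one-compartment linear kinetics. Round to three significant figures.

CL = 21.8 mL/min = 21.8 × 0.06 = 1.308 L/h
At steady state, dose per interval replaces the amount cleared in that interval: D/τ = CL·Css.
D = CL × Css × τ = 1.308 × 21.3 × 24 = 668.6 mg

669 mg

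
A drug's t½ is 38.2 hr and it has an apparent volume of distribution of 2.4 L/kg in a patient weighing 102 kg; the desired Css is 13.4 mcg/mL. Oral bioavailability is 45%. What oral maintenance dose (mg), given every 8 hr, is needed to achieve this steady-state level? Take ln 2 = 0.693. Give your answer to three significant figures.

1060 mg

Total Vd = 2.4 × 102 = 244.8 L
CL = 0.693 × Vd / t½ = 0.693 × 244.8 / 38.2 = 4.441 L/h
D = CL × Css × τ / F = 4.441 × 13.4 × 8 / 0.45 = 1058 mg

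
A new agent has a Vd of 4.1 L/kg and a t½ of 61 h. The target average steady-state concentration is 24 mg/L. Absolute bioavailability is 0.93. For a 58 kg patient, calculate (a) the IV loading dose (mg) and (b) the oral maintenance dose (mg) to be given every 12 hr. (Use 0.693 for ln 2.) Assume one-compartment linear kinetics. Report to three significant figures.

(a) 5710 mg; (b) 837 mg

Total Vd = 4.1 × 58 = 237.8 L
LD = Vd × C = 237.8 × 24 = 5707 mg
CL = 0.693 × Vd / t½ = 0.693 × 237.8 / 61 = 2.702 L/h
D = CL × Css × τ / F = 2.702 × 24 × 12 / 0.93 = 836.7 mg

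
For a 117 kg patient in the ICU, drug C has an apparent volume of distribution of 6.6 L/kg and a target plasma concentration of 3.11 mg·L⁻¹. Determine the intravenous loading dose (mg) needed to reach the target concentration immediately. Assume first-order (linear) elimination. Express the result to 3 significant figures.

Vd(total) = 117 kg × 6.6 L/kg = 772.2 L
The loading dose fills Vd to the target concentration.
LD = Vd × C = 772.2 × 3.110 = 2402 mg

2400 mg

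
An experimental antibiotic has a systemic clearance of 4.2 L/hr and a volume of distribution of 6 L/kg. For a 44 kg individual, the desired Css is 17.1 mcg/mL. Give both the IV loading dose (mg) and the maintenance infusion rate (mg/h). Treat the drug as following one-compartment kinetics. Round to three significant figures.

(a) 4510 mg; (b) 71.8 mg/h

Vd(total) = 44 kg × 6 L/kg = 264.0 L
Loading dose = Vd × C = 264.0 × 17.1 = 4514 mg
Maintenance: replace elimination → rate = CL × Css = 4.200 × 17.1 = 71.82 mg/h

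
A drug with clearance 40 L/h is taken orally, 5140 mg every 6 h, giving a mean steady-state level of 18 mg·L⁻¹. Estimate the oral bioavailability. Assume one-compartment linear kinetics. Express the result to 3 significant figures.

0.840

F·D/τ = CL·Css at steady state → F = CL·Css·τ / D.
F = 40 × 18 × 6 / 5140 = 0.840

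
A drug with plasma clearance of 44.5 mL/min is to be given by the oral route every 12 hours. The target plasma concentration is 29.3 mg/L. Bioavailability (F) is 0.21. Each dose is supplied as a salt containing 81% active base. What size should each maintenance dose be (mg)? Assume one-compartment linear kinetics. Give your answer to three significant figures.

Convert clearance: 44.5 mL/min × 60 min/h ÷ 1000 mL/L = 2.670 L/h
D = CL × Css × τ / F / S = 2.670 × 29.3 × 12 / 0.21 / 0.81 = 5519 mg

5520 mg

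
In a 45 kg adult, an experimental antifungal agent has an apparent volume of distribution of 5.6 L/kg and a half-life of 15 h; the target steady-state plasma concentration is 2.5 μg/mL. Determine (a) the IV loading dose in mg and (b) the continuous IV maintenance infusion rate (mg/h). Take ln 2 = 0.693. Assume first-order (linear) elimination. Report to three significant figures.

Vd(total) = 45 kg × 5.6 L/kg = 252.0 L
LD = Vd × C = 252.0 × 2.5 = 630.0 mg
CL = 0.693 × Vd / t½ = 0.693 × 252.0 / 15 = 11.64 L/h
Infusion rate = CL × Css = 11.64 × 2.5 = 29.10 mg/h

(a) 630 mg; (b) 29.1 mg/h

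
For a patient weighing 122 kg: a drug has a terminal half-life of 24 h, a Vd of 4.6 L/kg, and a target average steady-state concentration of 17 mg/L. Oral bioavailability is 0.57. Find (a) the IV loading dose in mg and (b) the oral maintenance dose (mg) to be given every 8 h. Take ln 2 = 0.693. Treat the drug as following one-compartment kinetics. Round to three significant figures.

(a) 9540 mg; (b) 3870 mg

Vd(total) = 122 kg × 4.6 L/kg = 561.2 L
LD = Vd × C = 561.2 × 17 = 9540 mg
CL = 0.693 × Vd / t½ = 0.693 × 561.2 / 24 = 16.20 L/h
D = CL × Css × τ / F = 16.20 × 17 × 8 / 0.57 = 3865 mg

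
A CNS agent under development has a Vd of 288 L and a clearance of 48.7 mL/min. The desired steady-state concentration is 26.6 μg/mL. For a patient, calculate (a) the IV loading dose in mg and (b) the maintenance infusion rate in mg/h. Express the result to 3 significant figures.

(a) 7660 mg; (b) 77.7 mg/h

LD = Vd · C_target = 288.0 × 26.6 = 7661 mg
Convert clearance: 48.7 mL/min × 60 min/h ÷ 1000 mL/L = 2.922 L/h
Maintenance infusion rate = CL × Css = 2.922 × 26.6 = 77.73 mg/h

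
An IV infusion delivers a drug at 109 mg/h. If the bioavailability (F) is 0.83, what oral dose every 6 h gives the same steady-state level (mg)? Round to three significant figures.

788 mg

To maintain the same Css, the systemic dosing rate must be unchanged: F·D/τ = infusion rate.
D = rate × τ / F = 109 × 6 / 0.83 = 788.0 mg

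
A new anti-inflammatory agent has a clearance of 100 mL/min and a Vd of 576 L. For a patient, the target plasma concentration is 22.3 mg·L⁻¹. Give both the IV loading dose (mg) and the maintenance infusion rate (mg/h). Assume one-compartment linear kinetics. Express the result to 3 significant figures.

(a) 12800 mg; (b) 134 mg/h

Loading dose = Vd × C = 576.0 × 22.3 = 12840 mg
CL = 100 mL/min × 60/1000 = 6.000 L/h
Infusion rate = 6.000 L/h × 22.3 mg/L = 133.8 mg/h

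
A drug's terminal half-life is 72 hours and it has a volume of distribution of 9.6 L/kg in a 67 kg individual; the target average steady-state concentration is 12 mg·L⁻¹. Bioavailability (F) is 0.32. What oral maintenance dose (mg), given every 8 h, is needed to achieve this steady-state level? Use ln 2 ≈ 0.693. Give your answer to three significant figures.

1860 mg

Vd = 9.6 L/kg × 67 kg = 643.2 L
k = 0.693/72 = 0.009625 h⁻¹, so CL = k·Vd = 0.009625 × 643.2 = 6.191 L/h
D = CL × Css × τ / F = 6.191 × 12 × 8 / 0.32 = 1857 mg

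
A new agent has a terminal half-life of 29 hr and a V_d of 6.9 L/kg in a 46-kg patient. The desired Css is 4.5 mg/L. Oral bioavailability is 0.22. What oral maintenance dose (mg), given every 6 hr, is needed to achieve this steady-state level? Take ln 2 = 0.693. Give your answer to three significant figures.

931 mg

Vd = 6.9 L/kg × 46 kg = 317.4 L
CL = ln 2 · Vd / t½ = 0.693 × 317.4 / 29 = 7.585 L/h
D = CL × Css × τ / F = 7.585 × 4.5 × 6 / 0.22 = 930.9 mg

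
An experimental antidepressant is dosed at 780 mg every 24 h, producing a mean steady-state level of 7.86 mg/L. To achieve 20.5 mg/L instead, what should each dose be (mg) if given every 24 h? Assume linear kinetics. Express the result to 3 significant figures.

With linear kinetics, Css is proportional to dose rate (D/τ) at fixed clearance.
D₂ = D₁ × (Css,target / Css,current) = 780 × 20.5/7.86 = 2034 mg

2030 mg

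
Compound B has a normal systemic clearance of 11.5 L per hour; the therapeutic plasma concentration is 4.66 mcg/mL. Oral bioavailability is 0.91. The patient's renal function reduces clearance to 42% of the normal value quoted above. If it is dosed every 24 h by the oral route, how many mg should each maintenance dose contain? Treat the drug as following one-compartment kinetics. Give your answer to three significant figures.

594 mg

Patient clearance = 0.42 × 11.50 = 4.830 L/h
D = CL × Css × τ / F = 4.830 × 4.66 × 24 / 0.91 = 593.6 mg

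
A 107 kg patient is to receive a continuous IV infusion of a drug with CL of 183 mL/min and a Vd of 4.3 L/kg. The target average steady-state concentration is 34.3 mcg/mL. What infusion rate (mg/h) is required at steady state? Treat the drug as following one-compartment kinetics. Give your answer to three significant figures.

CL = 183 mL/min = 183 × 0.06 = 10.98 L/h
R₀ = 10.98 × 34.3 = 376.6 mg/h

377 mg/h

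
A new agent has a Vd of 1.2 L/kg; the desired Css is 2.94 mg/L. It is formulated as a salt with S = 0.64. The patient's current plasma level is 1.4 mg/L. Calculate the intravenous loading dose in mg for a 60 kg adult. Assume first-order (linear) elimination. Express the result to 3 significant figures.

173 mg

Vd = 1.2 L/kg × 60 kg = 72.00 L
The loading dose fills Vd to the target concentration.
Concentration deficit ΔC = 2.94 − 1.4 = 1.540 mg/L
LD = Vd × ΔC / S = 72.00 × 1.540 / 0.64 = 173.3 mg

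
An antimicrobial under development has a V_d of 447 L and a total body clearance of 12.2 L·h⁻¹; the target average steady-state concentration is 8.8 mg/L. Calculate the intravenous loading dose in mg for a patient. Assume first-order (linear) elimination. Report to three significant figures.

3930 mg

LD = Vd × C = 447.0 × 8.800 = 3934 mg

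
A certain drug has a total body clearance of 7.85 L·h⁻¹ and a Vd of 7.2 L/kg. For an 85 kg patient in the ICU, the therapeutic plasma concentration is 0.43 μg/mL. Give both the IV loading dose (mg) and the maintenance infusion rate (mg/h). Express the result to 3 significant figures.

Vd(total) = 85 kg × 7.2 L/kg = 612.0 L
Loading dose = Vd × C = 612.0 × 0.43 = 263.2 mg
Maintenance: replace elimination → rate = CL × Css = 7.850 × 0.43 = 3.376 mg/h

(a) 263 mg; (b) 3.38 mg/h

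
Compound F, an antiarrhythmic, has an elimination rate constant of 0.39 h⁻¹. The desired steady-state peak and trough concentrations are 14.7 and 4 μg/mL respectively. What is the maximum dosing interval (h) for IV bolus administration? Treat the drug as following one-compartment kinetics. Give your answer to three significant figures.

Between IV bolus doses, concentration decays as C = C₀·e^(−kτ), so C_peak/C_trough = e^(kτ).
τ_max = ln(C_peak/C_trough) / k = ln(14.7/4) / 0.3900 = 1.302 / 0.3900 = 3.338 h

3.34 h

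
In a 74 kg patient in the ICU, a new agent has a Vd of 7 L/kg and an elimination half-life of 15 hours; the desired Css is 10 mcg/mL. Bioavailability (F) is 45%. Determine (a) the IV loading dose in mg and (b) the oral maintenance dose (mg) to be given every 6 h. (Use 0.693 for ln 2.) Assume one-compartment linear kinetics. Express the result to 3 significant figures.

Vd(total) = 74 kg × 7 L/kg = 518.0 L
LD = Vd × C = 518.0 × 10 = 5180 mg
CL = 0.693 × Vd / t½ = 0.693 × 518.0 / 15 = 23.93 L/h
D = CL × Css × τ / F = 23.93 × 10 × 6 / 0.45 = 3191 mg

(a) 5180 mg; (b) 3190 mg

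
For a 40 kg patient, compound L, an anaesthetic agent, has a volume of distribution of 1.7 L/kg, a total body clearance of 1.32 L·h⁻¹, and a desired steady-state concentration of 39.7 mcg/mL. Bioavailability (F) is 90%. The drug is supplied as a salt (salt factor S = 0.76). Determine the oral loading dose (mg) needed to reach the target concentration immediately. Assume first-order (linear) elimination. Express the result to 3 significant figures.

Total Vd = 1.7 × 40 = 68.00 L
LD = Vd × C / F / S = 68.00 × 39.70 / 0.9 / 0.76 = 3947 mg

3950 mg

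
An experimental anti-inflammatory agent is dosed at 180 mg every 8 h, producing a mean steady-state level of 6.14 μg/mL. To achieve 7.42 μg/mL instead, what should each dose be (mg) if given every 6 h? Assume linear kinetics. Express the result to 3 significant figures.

163 mg

With linear kinetics, Css is proportional to dose rate (D/τ) at fixed clearance.
D₂ = D₁ × (Css,target / Css,current) × (τ₂/τ₁) = 180 × (7.42/6.14) × (6/8) = 163.1 mg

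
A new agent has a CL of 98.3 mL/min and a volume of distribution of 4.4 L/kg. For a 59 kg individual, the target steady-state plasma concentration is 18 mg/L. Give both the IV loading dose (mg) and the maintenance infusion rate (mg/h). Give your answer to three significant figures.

Total Vd = 4.4 × 59 = 259.6 L
Loading: fill Vd to C_target → 259.6 L × 18 mg/L = 4673 mg
CL = 98.3 mL/min = 98.3 × 0.06 = 5.898 L/h
Maintenance infusion rate = CL × Css = 5.898 × 18 = 106.2 mg/h

(a) 4670 mg; (b) 106 mg/h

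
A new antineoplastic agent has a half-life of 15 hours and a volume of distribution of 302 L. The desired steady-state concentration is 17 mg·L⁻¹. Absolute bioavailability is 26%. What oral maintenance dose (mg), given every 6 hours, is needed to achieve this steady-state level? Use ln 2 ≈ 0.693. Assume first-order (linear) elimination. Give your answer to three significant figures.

CL = 0.693 × Vd / t½ = 0.693 × 302.0 / 15 = 13.95 L/h
D = CL × Css × τ / F = 13.95 × 17 × 6 / 0.26 = 5473 mg

5470 mg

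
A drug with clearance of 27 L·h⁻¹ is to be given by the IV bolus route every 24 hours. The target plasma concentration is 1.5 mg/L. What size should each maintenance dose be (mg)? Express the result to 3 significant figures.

972 mg

At steady state, dose per interval replaces the amount cleared in that interval: D/τ = CL·Css.
D = CL × Css × τ = 27.00 × 1.5 × 24 = 972.0 mg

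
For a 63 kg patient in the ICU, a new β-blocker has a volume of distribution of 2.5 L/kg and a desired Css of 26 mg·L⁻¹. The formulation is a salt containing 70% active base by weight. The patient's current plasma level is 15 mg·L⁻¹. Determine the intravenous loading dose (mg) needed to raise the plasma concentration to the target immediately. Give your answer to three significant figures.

Vd = 2.5 L/kg × 63 kg = 157.5 L
Concentration deficit ΔC = 26 − 15 = 11.00 mg/L
LD = Vd × ΔC / S = 157.5 × 11.00 / 0.7 = 2475 mg

2480 mg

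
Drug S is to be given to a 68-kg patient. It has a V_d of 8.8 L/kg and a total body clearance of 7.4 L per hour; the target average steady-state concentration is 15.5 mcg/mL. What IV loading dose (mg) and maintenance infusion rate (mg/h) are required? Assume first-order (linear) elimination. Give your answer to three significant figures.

Vd = 8.8 L/kg × 68 kg = 598.4 L
LD = Vd · C_target = 598.4 × 15.5 = 9275 mg
Maintenance: replace elimination → rate = CL × Css = 7.400 × 15.5 = 114.7 mg/h

(a) 9280 mg; (b) 115 mg/h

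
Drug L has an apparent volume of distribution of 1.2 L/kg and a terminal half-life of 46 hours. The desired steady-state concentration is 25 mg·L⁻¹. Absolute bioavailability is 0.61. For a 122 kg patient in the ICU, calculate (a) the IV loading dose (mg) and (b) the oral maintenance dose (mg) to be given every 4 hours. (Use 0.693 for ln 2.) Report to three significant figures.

(a) 3660 mg; (b) 362 mg

Total Vd = 1.2 × 122 = 146.4 L
LD = Vd × C = 146.4 × 25 = 3660 mg
CL = 0.693 × Vd / t½ = 0.693 × 146.4 / 46 = 2.206 L/h
D = CL × Css × τ / F = 2.206 × 25 × 4 / 0.61 = 361.6 mg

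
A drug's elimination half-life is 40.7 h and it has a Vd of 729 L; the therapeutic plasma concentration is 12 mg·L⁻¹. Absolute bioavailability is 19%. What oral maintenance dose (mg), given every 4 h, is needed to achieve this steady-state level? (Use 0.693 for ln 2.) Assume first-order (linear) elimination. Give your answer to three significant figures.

CL = ln 2 · Vd / t½ = 0.693 × 729.0 / 40.7 = 12.41 L/h
D = CL × Css × τ / F = 12.41 × 12 × 4 / 0.19 = 3135 mg

3140 mg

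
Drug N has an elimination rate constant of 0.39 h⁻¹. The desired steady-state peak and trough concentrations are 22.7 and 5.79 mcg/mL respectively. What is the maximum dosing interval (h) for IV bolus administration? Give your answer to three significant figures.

3.50 h

Between IV bolus doses, concentration decays as C = C₀·e^(−kτ), so C_peak/C_trough = e^(kτ).
τ_max = ln(C_peak/C_trough) / k = ln(22.7/5.79) / 0.3900 = 1.366 / 0.3900 = 3.503 h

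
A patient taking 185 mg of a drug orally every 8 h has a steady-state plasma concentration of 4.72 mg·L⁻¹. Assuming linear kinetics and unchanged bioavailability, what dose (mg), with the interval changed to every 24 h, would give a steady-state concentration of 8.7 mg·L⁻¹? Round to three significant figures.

For first-order elimination, Css ∝ F·D/(CL·τ); F and CL are unchanged, so Css ∝ D/τ.
D₂ = D₁ × (Css,target / Css,current) × (τ₂/τ₁) = 185 × (8.7/4.72) × (24/8) = 1023 mg

1020 mg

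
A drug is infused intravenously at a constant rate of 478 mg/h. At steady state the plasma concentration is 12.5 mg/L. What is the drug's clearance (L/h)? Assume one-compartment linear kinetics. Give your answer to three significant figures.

At steady state, infusion rate = CL × Css, so CL = rate / Css.
CL = 478 / 12.5 = 38.24 L/h

38.2 L/h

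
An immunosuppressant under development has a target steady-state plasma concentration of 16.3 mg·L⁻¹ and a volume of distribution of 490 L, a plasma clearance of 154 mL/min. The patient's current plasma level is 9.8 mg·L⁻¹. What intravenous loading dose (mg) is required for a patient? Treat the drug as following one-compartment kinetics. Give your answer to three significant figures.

Concentration deficit ΔC = 16.3 − 9.8 = 6.500 mg/L
LD = Vd × ΔC = 490.0 × 6.500 = 3185 mg

3190 mg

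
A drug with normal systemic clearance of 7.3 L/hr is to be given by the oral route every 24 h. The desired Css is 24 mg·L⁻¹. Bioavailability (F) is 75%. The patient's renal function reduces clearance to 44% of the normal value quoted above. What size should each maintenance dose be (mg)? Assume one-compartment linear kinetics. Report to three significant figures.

Patient clearance = 0.44 × 7.300 = 3.212 L/h
At steady state, dose per interval replaces the amount cleared in that interval: F·D/τ = CL·Css.
D = CL × Css × τ / F = 3.212 × 24 × 24 / 0.75 = 2467 mg

2470 mg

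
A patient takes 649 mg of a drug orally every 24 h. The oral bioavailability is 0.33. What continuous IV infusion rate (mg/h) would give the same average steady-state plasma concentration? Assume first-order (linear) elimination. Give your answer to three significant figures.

8.92 mg/h

Equivalent systemic input: infusion rate = F·D/τ.
Rate = 0.33 × 649 / 24 = 8.924 mg/h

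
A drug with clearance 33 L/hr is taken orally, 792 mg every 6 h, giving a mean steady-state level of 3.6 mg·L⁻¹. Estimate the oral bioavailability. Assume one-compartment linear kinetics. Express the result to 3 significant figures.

F·D/τ = CL·Css at steady state → F = CL·Css·τ / D.
F = 33 × 3.6 × 6 / 792 = 0.900

0.900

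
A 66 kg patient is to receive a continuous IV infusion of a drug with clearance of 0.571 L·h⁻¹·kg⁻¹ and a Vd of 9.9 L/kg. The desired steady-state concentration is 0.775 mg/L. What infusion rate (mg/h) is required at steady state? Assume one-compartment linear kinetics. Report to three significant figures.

CL = 0.571 L·h⁻¹·kg⁻¹ × 66 kg = 37.69 L/h
Rate = CL × Css = 37.69 × 0.775 = 29.21 mg/h

29.2 mg/h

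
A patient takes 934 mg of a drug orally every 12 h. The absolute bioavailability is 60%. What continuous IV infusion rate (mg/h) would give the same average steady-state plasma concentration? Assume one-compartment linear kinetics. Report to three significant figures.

Equivalent systemic input: infusion rate = F·D/τ.
Rate = 0.6 × 934 / 12 = 46.70 mg/h

46.7 mg/h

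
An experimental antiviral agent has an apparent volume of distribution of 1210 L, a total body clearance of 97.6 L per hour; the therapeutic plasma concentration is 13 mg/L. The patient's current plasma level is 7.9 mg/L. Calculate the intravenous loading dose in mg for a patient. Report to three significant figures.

6170 mg

Concentration deficit ΔC = 13 − 7.9 = 5.100 mg/L
LD = Vd × ΔC = 1210 × 5.100 = 6171 mg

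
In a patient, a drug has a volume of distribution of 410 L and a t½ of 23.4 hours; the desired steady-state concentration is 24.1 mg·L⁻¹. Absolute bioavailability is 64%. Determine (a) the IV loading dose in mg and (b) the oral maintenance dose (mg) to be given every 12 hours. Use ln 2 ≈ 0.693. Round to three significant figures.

LD = Vd × C = 410.0 × 24.1 = 9881 mg
CL = 0.693 × Vd / t½ = 0.693 × 410.0 / 23.4 = 12.14 L/h
D = CL × Css × τ / F = 12.14 × 24.1 × 12 / 0.64 = 5486 mg

(a) 9880 mg; (b) 5490 mg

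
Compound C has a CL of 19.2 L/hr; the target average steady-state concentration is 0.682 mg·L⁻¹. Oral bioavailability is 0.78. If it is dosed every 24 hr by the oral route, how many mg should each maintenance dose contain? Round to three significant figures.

D = CL × Css × τ / F = 19.20 × 0.682 × 24 / 0.78 = 402.9 mg

403 mg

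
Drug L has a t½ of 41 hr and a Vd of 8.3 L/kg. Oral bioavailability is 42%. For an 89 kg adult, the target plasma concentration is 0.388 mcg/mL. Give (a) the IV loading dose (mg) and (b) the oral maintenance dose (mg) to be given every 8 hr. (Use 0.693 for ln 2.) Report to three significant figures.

Vd(total) = 89 kg × 8.3 L/kg = 738.7 L
LD = Vd × C = 738.7 × 0.388 = 286.6 mg
CL = 0.693 × Vd / t½ = 0.693 × 738.7 / 41 = 12.49 L/h
D = CL × Css × τ / F = 12.49 × 0.388 × 8 / 0.42 = 92.31 mg

(a) 287 mg; (b) 92.3 mg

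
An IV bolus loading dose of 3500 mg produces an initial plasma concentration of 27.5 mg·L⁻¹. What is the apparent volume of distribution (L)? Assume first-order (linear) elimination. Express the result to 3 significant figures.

127 L

Immediately after an IV bolus, C₀ = Dose / Vd, so Vd = Dose / C₀.
Vd = 3500 / 27.5 = 127.3 L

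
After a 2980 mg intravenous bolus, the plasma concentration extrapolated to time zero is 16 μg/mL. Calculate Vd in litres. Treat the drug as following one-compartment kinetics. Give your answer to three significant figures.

Immediately after an IV bolus, C₀ = Dose / Vd, so Vd = Dose / C₀.
Vd = 2980 / 16 = 186.3 L

186 L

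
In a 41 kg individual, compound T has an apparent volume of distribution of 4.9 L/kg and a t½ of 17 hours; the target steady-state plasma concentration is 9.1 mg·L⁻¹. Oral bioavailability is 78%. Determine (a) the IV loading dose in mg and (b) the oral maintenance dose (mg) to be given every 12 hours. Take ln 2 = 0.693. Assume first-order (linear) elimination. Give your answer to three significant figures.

Vd = 4.9 L/kg × 41 kg = 200.9 L
LD = Vd × C = 200.9 × 9.1 = 1828 mg
CL = 0.693 × Vd / t½ = 0.693 × 200.9 / 17 = 8.190 L/h
D = CL × Css × τ / F = 8.190 × 9.1 × 12 / 0.78 = 1147 mg

(a) 1830 mg; (b) 1150 mg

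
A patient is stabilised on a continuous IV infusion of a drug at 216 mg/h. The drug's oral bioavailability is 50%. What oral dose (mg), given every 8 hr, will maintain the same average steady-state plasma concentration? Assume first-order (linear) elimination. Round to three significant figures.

3460 mg

To maintain the same Css, the systemic dosing rate must be unchanged: F·D/τ = infusion rate.
D = rate × τ / F = 216 × 8 / 0.5 = 3456 mg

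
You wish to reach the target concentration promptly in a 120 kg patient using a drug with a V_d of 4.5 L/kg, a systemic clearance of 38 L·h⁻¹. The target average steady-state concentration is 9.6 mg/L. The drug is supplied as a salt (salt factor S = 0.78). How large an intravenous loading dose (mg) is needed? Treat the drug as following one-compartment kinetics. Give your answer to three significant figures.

Vd(total) = 120 kg × 4.5 L/kg = 540.0 L
LD is governed by Vd — clearance does not enter the loading-dose calculation.
LD = Vd × C / S = 540.0 × 9.600 / 0.78 = 6646 mg

6650 mg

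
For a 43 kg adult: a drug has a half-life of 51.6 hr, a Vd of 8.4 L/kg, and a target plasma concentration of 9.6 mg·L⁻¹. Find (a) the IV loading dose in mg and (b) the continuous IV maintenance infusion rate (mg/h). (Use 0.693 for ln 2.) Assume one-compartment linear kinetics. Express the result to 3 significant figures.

(a) 3470 mg; (b) 46.6 mg/h

Total Vd = 8.4 × 43 = 361.2 L
LD = Vd × C = 361.2 × 9.6 = 3468 mg
CL = 0.693 × Vd / t½ = 0.693 × 361.2 / 51.6 = 4.851 L/h
Infusion rate = CL × Css = 4.851 × 9.6 = 46.57 mg/h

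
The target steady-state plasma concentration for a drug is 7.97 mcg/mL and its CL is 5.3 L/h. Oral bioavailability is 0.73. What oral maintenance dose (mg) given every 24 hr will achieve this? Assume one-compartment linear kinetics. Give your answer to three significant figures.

At steady state, dose per interval replaces the amount cleared in that interval: F·D/τ = CL·Css.
D = CL × Css × τ / F = 5.300 × 7.97 × 24 / 0.73 = 1389 mg

1390 mg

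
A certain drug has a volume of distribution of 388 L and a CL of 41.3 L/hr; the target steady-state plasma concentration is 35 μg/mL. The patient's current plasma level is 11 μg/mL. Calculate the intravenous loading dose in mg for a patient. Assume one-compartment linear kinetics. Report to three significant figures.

9310 mg

LD is governed by Vd — clearance does not enter the loading-dose calculation.
Concentration deficit ΔC = 35 − 11 = 24.00 mg/L
LD = Vd × ΔC = 388.0 × 24.00 = 9312 mg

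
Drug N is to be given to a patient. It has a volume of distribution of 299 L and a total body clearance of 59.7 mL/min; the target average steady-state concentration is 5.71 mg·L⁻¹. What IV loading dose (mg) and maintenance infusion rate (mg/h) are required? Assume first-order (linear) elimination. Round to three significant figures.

(a) 1710 mg; (b) 20.5 mg/h

Loading: fill Vd to C_target → 299.0 L × 5.71 mg/L = 1707 mg
Convert clearance: 59.7 mL/min × 60 min/h ÷ 1000 mL/L = 3.582 L/h
Maintenance infusion rate = CL × Css = 3.582 × 5.71 = 20.45 mg/h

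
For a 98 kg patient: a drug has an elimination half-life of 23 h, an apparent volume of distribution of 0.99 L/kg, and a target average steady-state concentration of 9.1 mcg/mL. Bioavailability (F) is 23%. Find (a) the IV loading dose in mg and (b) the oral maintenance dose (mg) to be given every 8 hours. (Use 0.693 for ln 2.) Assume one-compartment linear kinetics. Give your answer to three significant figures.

(a) 883 mg; (b) 925 mg

Vd = 0.99 L/kg × 98 kg = 97.02 L
LD = Vd × C = 97.02 × 9.1 = 882.9 mg
CL = 0.693 × Vd / t½ = 0.693 × 97.02 / 23 = 2.923 L/h
D = CL × Css × τ / F = 2.923 × 9.1 × 8 / 0.23 = 925.2 mg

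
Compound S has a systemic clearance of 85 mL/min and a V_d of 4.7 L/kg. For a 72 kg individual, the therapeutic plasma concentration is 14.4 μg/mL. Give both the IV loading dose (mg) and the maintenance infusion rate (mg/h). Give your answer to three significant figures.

(a) 4870 mg; (b) 73.4 mg/h

Vd = 4.7 L/kg × 72 kg = 338.4 L
Loading: fill Vd to C_target → 338.4 L × 14.4 mg/L = 4873 mg
CL = 85 mL/min × 60/1000 = 5.100 L/h
Maintenance infusion rate = CL × Css = 5.100 × 14.4 = 73.44 mg/h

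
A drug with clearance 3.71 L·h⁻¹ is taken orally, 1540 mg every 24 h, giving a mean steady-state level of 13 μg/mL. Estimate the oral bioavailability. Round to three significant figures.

F·D/τ = CL·Css at steady state → F = CL·Css·τ / D.
F = 3.71 × 13 × 24 / 1540 = 0.752

0.752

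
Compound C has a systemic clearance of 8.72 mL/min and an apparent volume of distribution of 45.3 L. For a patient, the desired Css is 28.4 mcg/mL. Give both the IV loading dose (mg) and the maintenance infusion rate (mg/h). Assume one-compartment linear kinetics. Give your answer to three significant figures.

(a) 1290 mg; (b) 14.9 mg/h

Loading dose = Vd × C = 45.30 × 28.4 = 1287 mg
CL = 8.72 mL/min = 8.72 × 0.06 = 0.5232 L/h
Infusion rate = 0.5232 L/h × 28.4 mg/L = 14.86 mg/h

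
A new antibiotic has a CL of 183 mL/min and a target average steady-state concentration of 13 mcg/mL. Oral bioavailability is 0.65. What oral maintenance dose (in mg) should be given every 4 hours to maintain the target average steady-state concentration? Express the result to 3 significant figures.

878 mg

Convert clearance: 183 mL/min × 60 min/h ÷ 1000 mL/L = 10.98 L/h
D = CL × Css × τ / F = 10.98 × 13 × 4 / 0.65 = 878.4 mg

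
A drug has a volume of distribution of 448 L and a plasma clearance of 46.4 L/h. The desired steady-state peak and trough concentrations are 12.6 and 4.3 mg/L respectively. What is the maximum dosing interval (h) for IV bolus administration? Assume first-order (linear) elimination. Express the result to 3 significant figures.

k = CL / Vd = 46.40 / 448.0 = 0.1036 h⁻¹
Between IV bolus doses, concentration decays as C = C₀·e^(−kτ), so C_peak/C_trough = e^(kτ).
τ_max = ln(C_peak/C_trough) / k = ln(12.6/4.3) / 0.1036 = 1.075 / 0.1036 = 10.38 h

10.4 h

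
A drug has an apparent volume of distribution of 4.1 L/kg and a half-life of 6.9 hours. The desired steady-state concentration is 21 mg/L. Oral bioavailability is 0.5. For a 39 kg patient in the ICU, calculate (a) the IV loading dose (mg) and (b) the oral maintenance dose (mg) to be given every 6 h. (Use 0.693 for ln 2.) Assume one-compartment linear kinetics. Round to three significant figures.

Vd(total) = 39 kg × 4.1 L/kg = 159.9 L
LD = Vd × C = 159.9 × 21 = 3358 mg
CL = 0.693 × Vd / t½ = 0.693 × 159.9 / 6.9 = 16.06 L/h
D = CL × Css × τ / F = 16.06 × 21 × 6 / 0.5 = 4047 mg

(a) 3360 mg; (b) 4050 mg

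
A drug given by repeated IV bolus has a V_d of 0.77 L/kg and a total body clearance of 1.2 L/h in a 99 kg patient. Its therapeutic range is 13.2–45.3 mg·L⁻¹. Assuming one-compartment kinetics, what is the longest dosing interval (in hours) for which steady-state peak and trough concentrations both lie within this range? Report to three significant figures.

78.3 h

Total Vd = 0.77 × 99 = 76.23 L
k = CL / Vd = 1.200 / 76.23 = 0.01574 h⁻¹
Between IV bolus doses, concentration decays as C = C₀·e^(−kτ), so C_peak/C_trough = e^(kτ).
τ_max = ln(C_peak/C_trough) / k = ln(45.3/13.2) / 0.01574 = 1.233 / 0.01574 = 78.34 h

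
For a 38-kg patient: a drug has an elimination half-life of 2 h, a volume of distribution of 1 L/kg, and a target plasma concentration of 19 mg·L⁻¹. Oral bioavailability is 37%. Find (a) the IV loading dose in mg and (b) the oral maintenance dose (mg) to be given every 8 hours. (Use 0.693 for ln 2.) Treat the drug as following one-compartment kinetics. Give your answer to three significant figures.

(a) 722 mg; (b) 5410 mg

Vd(total) = 38 kg × 1 L/kg = 38.00 L
LD = Vd × C = 38.00 × 19 = 722.0 mg
CL = 0.693 × Vd / t½ = 0.693 × 38.00 / 2 = 13.17 L/h
D = CL × Css × τ / F = 13.17 × 19 × 8 / 0.37 = 5410 mg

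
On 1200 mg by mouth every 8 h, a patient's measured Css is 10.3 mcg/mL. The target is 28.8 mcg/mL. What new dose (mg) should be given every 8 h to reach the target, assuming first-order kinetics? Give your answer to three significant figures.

For first-order elimination, Css ∝ F·D/(CL·τ); F and CL are unchanged, so Css ∝ D/τ.
D₂ = D₁ × (Css,target / Css,current) = 1200 × 28.8/10.3 = 3355 mg

3360 mg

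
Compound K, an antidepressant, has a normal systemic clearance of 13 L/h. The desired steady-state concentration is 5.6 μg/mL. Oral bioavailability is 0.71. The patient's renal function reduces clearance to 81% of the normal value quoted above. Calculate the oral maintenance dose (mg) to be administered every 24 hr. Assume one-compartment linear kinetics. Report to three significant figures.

Patient clearance = 0.81 × 13.00 = 10.53 L/h
D = CL × Css × τ / F = 10.53 × 5.6 × 24 / 0.71 = 1993 mg

1990 mg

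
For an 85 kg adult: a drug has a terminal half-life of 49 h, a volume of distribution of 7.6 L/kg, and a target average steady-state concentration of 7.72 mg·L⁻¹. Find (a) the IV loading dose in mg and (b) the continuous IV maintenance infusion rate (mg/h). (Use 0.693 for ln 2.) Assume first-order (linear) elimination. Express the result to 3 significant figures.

Total Vd = 7.6 × 85 = 646.0 L
LD = Vd × C = 646.0 × 7.72 = 4987 mg
CL = 0.693 × Vd / t½ = 0.693 × 646.0 / 49 = 9.136 L/h
Infusion rate = CL × Css = 9.136 × 7.72 = 70.53 mg/h

(a) 4990 mg; (b) 70.5 mg/h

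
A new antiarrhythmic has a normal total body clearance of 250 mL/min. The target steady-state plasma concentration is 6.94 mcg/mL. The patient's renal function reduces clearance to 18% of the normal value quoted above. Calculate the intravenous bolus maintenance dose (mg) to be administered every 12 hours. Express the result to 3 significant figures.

225 mg

CL = 250 mL/min = 250 × 0.06 = 15.00 L/h
Patient clearance = 0.18 × 15.00 = 2.700 L/h
At steady state, dose per interval replaces the amount cleared in that interval: D/τ = CL·Css.
D = CL × Css × τ = 2.700 × 6.94 × 12 = 224.9 mg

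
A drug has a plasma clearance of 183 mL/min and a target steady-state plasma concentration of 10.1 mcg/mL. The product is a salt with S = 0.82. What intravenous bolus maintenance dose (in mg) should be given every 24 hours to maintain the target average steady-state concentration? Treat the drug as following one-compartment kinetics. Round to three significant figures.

CL = 183 mL/min = 183 × 0.06 = 10.98 L/h
At steady state, dose per interval replaces the amount cleared in that interval: S·D/τ = CL·Css.
D = CL × Css × τ / S = 10.98 × 10.1 × 24 / 0.82 = 3246 mg

3250 mg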